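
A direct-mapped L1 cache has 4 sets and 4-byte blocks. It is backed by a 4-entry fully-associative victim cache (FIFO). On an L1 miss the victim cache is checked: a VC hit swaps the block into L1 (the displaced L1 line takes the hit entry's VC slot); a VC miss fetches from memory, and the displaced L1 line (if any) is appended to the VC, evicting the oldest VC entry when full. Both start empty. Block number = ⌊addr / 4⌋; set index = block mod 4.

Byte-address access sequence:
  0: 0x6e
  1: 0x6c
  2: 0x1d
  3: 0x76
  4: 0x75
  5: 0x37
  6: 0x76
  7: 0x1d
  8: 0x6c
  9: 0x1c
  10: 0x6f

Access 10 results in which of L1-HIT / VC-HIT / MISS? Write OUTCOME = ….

#0 0x6e→b27/s3 MISS; vc=[]
#1 0x6c→b27/s3 L1-HIT; vc=[]
#2 0x1d→b7/s3 MISS; vc=[27]
#3 0x76→b29/s1 MISS; vc=[27]
#4 0x75→b29/s1 L1-HIT; vc=[27]
#5 0x37→b13/s1 MISS; vc=[27,29]
#6 0x76→b29/s1 VC-HIT; vc=[27,13]
#7 0x1d→b7/s3 L1-HIT; vc=[27,13]
#8 0x6c→b27/s3 VC-HIT; vc=[7,13]
#9 0x1c→b7/s3 VC-HIT; vc=[27,13]
#10 0x6f→b27/s3 VC-HIT; vc=[7,13]

OUTCOME = VC-HIT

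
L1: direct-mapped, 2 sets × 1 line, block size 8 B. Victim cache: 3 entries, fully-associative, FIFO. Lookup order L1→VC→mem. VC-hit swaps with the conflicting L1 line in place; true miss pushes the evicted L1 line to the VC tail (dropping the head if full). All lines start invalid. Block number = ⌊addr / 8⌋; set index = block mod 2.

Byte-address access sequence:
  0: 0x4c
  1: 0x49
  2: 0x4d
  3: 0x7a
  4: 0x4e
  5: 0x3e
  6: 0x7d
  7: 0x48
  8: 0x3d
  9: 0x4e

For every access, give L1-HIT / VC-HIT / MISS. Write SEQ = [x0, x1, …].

#0 0x4c→b9/s1 MISS; vc=[]
#1 0x49→b9/s1 L1-HIT; vc=[]
#2 0x4d→b9/s1 L1-HIT; vc=[]
#3 0x7a→b15/s1 MISS; vc=[9]
#4 0x4e→b9/s1 VC-HIT; vc=[15]
#5 0x3e→b7/s1 MISS; vc=[15,9]
#6 0x7d→b15/s1 VC-HIT; vc=[7,9]
#7 0x48→b9/s1 VC-HIT; vc=[7,15]
#8 0x3d→b7/s1 VC-HIT; vc=[9,15]
#9 0x4e→b9/s1 VC-HIT; vc=[7,15]

SEQ = [MISS, L1-HIT, L1-HIT, MISS, VC-HIT, MISS, VC-HIT, VC-HIT, VC-HIT, VC-HIT]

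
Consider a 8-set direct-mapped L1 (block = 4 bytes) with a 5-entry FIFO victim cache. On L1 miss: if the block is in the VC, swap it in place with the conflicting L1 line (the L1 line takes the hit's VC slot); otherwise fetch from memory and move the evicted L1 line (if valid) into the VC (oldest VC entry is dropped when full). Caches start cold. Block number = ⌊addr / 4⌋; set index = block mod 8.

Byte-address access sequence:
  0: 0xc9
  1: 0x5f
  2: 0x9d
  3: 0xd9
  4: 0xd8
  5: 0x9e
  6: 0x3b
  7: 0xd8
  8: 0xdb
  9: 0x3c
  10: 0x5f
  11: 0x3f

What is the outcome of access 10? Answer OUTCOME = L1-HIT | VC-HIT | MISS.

  [0] addr=0xc9 blk=50 s=2: MISS | VC []
  [1] addr=0x5f blk=23 s=7: MISS | VC []
  [2] addr=0x9d blk=39 s=7: MISS | VC [23]
  [3] addr=0xd9 blk=54 s=6: MISS | VC [23]
  [4] addr=0xd8 blk=54 s=6: L1-HIT | VC [23]
  [5] addr=0x9e blk=39 s=7: L1-HIT | VC [23]
  [6] addr=0x3b blk=14 s=6: MISS | VC [23, 54]
  [7] addr=0xd8 blk=54 s=6: VC-HIT | VC [23, 14]
  [8] addr=0xdb blk=54 s=6: L1-HIT | VC [23, 14]
  [9] addr=0x3c blk=15 s=7: MISS | VC [23, 14, 39]
  [10] addr=0x5f blk=23 s=7: VC-HIT | VC [15, 14, 39]
  [11] addr=0x3f blk=15 s=7: VC-HIT | VC [23, 14, 39]

OUTCOME = VC-HIT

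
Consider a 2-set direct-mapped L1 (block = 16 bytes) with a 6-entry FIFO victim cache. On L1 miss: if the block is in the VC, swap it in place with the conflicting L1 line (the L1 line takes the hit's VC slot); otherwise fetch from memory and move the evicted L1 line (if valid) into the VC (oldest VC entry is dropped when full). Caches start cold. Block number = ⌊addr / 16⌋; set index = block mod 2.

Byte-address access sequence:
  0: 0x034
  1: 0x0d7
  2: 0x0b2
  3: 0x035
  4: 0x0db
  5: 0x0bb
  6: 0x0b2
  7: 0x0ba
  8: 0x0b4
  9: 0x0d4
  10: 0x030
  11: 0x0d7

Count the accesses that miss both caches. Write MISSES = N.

MISSES = 3

  [0] addr=0x34 blk=3 s=1: MISS | VC []
  [1] addr=0xd7 blk=13 s=1: MISS | VC [3]
  [2] addr=0xb2 blk=11 s=1: MISS | VC [3, 13]
  [3] addr=0x35 blk=3 s=1: VC-HIT | VC [11, 13]
  [4] addr=0xdb blk=13 s=1: VC-HIT | VC [11, 3]
  [5] addr=0xbb blk=11 s=1: VC-HIT | VC [13, 3]
  [6] addr=0xb2 blk=11 s=1: L1-HIT | VC [13, 3]
  [7] addr=0xba blk=11 s=1: L1-HIT | VC [13, 3]
  [8] addr=0xb4 blk=11 s=1: L1-HIT | VC [13, 3]
  [9] addr=0xd4 blk=13 s=1: VC-HIT | VC [11, 3]
  [10] addr=0x30 blk=3 s=1: VC-HIT | VC [11, 13]
  [11] addr=0xd7 blk=13 s=1: VC-HIT | VC [11, 3]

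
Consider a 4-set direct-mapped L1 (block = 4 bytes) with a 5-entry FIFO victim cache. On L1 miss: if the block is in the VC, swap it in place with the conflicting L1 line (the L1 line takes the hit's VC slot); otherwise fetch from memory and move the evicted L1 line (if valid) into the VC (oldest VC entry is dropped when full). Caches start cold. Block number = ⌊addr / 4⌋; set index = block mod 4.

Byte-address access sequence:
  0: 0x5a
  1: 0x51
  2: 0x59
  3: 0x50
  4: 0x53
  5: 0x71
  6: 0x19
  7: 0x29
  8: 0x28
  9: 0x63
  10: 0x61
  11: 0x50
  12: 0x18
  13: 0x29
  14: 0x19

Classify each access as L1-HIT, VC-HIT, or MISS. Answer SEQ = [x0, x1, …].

0: 0x5a (blk 22, set 2) → MISS  vc=[]
1: 0x51 (blk 20, set 0) → MISS  vc=[]
2: 0x59 (blk 22, set 2) → L1-HIT  vc=[]
3: 0x50 (blk 20, set 0) → L1-HIT  vc=[]
4: 0x53 (blk 20, set 0) → L1-HIT  vc=[]
5: 0x71 (blk 28, set 0) → MISS  vc=[20]
6: 0x19 (blk 6, set 2) → MISS  vc=[20, 22]
7: 0x29 (blk 10, set 2) → MISS  vc=[20, 22, 6]
8: 0x28 (blk 10, set 2) → L1-HIT  vc=[20, 22, 6]
9: 0x63 (blk 24, set 0) → MISS  vc=[20, 22, 6, 28]
10: 0x61 (blk 24, set 0) → L1-HIT  vc=[20, 22, 6, 28]
11: 0x50 (blk 20, set 0) → VC-HIT  vc=[24, 22, 6, 28]
12: 0x18 (blk 6, set 2) → VC-HIT  vc=[24, 22, 10, 28]
13: 0x29 (blk 10, set 2) → VC-HIT  vc=[24, 22, 6, 28]
14: 0x19 (blk 6, set 2) → VC-HIT  vc=[24, 22, 10, 28]

SEQ = [MISS, MISS, L1-HIT, L1-HIT, L1-HIT, MISS, MISS, MISS, L1-HIT, MISS, L1-HIT, VC-HIT, VC-HIT, VC-HIT, VC-HIT]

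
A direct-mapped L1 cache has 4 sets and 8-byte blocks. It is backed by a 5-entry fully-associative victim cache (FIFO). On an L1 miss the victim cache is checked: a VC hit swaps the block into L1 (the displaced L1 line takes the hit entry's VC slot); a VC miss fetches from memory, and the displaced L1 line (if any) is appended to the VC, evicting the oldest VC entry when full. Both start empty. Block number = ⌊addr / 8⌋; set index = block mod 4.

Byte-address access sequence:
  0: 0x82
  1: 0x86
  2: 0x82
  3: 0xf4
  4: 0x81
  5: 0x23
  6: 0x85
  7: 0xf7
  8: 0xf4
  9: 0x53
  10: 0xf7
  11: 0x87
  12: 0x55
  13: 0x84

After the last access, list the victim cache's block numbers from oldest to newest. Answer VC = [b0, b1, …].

#0 0x82→b16/s0 MISS; vc=[]
#1 0x86→b16/s0 L1-HIT; vc=[]
#2 0x82→b16/s0 L1-HIT; vc=[]
#3 0xf4→b30/s2 MISS; vc=[]
#4 0x81→b16/s0 L1-HIT; vc=[]
#5 0x23→b4/s0 MISS; vc=[16]
#6 0x85→b16/s0 VC-HIT; vc=[4]
#7 0xf7→b30/s2 L1-HIT; vc=[4]
#8 0xf4→b30/s2 L1-HIT; vc=[4]
#9 0x53→b10/s2 MISS; vc=[4,30]
#10 0xf7→b30/s2 VC-HIT; vc=[4,10]
#11 0x87→b16/s0 L1-HIT; vc=[4,10]
#12 0x55→b10/s2 VC-HIT; vc=[4,30]
#13 0x84→b16/s0 L1-HIT; vc=[4,30]

VC = [4, 30]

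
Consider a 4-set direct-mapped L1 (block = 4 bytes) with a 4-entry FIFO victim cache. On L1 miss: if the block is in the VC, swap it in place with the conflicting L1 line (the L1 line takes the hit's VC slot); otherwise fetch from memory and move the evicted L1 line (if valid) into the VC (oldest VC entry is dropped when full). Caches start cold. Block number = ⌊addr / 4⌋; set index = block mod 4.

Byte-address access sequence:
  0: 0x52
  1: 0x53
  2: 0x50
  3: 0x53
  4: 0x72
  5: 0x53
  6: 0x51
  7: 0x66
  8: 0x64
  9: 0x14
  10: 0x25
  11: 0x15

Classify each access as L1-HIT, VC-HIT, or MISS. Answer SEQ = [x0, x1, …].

  [0] addr=0x52 blk=20 s=0: MISS | VC []
  [1] addr=0x53 blk=20 s=0: L1-HIT | VC []
  [2] addr=0x50 blk=20 s=0: L1-HIT | VC []
  [3] addr=0x53 blk=20 s=0: L1-HIT | VC []
  [4] addr=0x72 blk=28 s=0: MISS | VC [20]
  [5] addr=0x53 blk=20 s=0: VC-HIT | VC [28]
  [6] addr=0x51 blk=20 s=0: L1-HIT | VC [28]
  [7] addr=0x66 blk=25 s=1: MISS | VC [28]
  [8] addr=0x64 blk=25 s=1: L1-HIT | VC [28]
  [9] addr=0x14 blk=5 s=1: MISS | VC [28, 25]
  [10] addr=0x25 blk=9 s=1: MISS | VC [28, 25, 5]
  [11] addr=0x15 blk=5 s=1: VC-HIT | VC [28, 25, 9]

SEQ = [MISS, L1-HIT, L1-HIT, L1-HIT, MISS, VC-HIT, L1-HIT, MISS, L1-HIT, MISS, MISS, VC-HIT]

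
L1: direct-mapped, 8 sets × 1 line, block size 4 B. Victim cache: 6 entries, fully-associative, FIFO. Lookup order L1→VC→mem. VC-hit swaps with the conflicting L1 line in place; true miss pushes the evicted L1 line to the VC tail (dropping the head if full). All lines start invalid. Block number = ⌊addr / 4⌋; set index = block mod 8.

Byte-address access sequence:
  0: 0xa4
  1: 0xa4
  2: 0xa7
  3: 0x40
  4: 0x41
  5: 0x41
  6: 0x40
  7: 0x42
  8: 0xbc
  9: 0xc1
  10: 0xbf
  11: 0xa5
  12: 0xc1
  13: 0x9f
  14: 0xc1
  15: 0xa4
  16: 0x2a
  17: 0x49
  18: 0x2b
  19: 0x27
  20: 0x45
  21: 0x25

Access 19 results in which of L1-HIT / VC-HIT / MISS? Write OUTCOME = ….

  [0] addr=0xa4 blk=41 s=1: MISS | VC []
  [1] addr=0xa4 blk=41 s=1: L1-HIT | VC []
  [2] addr=0xa7 blk=41 s=1: L1-HIT | VC []
  [3] addr=0x40 blk=16 s=0: MISS | VC []
  [4] addr=0x41 blk=16 s=0: L1-HIT | VC []
  [5] addr=0x41 blk=16 s=0: L1-HIT | VC []
  [6] addr=0x40 blk=16 s=0: L1-HIT | VC []
  [7] addr=0x42 blk=16 s=0: L1-HIT | VC []
  [8] addr=0xbc blk=47 s=7: MISS | VC []
  [9] addr=0xc1 blk=48 s=0: MISS | VC [16]
  [10] addr=0xbf blk=47 s=7: L1-HIT | VC [16]
  [11] addr=0xa5 blk=41 s=1: L1-HIT | VC [16]
  [12] addr=0xc1 blk=48 s=0: L1-HIT | VC [16]
  [13] addr=0x9f blk=39 s=7: MISS | VC [16, 47]
  [14] addr=0xc1 blk=48 s=0: L1-HIT | VC [16, 47]
  [15] addr=0xa4 blk=41 s=1: L1-HIT | VC [16, 47]
  [16] addr=0x2a blk=10 s=2: MISS | VC [16, 47]
  [17] addr=0x49 blk=18 s=2: MISS | VC [16, 47, 10]
  [18] addr=0x2b blk=10 s=2: VC-HIT | VC [16, 47, 18]
  [19] addr=0x27 blk=9 s=1: MISS | VC [16, 47, 18, 41]
  [20] addr=0x45 blk=17 s=1: MISS | VC [16, 47, 18, 41, 9]
  [21] addr=0x25 blk=9 s=1: VC-HIT | VC [16, 47, 18, 41, 17]

OUTCOME = MISS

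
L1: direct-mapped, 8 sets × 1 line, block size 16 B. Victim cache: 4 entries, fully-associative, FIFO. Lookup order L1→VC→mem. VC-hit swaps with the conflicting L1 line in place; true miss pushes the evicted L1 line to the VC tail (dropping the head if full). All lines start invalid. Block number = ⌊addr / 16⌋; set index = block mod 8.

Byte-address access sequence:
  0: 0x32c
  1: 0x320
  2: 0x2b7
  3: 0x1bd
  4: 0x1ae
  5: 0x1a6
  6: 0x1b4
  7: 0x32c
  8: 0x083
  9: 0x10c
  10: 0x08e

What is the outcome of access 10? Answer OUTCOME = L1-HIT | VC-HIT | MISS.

#0 0x32c→b50/s2 MISS; vc=[]
#1 0x320→b50/s2 L1-HIT; vc=[]
#2 0x2b7→b43/s3 MISS; vc=[]
#3 0x1bd→b27/s3 MISS; vc=[43]
#4 0x1ae→b26/s2 MISS; vc=[43,50]
#5 0x1a6→b26/s2 L1-HIT; vc=[43,50]
#6 0x1b4→b27/s3 L1-HIT; vc=[43,50]
#7 0x32c→b50/s2 VC-HIT; vc=[43,26]
#8 0x83→b8/s0 MISS; vc=[43,26]
#9 0x10c→b16/s0 MISS; vc=[43,26,8]
#10 0x8e→b8/s0 VC-HIT; vc=[43,26,16]

OUTCOME = VC-HIT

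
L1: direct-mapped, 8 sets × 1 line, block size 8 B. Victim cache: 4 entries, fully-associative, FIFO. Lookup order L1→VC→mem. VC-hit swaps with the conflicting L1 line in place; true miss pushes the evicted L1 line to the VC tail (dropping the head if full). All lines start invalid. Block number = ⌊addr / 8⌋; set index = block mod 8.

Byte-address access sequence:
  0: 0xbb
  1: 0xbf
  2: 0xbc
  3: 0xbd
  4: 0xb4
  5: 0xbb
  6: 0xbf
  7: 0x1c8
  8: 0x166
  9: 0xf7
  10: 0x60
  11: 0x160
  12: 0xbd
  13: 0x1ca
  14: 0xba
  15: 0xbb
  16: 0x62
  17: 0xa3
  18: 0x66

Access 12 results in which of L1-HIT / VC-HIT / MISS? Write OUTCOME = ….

OUTCOME = L1-HIT

0: 0xbb (blk 23, set 7) → MISS  vc=[]
1: 0xbf (blk 23, set 7) → L1-HIT  vc=[]
2: 0xbc (blk 23, set 7) → L1-HIT  vc=[]
3: 0xbd (blk 23, set 7) → L1-HIT  vc=[]
4: 0xb4 (blk 22, set 6) → MISS  vc=[]
5: 0xbb (blk 23, set 7) → L1-HIT  vc=[]
6: 0xbf (blk 23, set 7) → L1-HIT  vc=[]
7: 0x1c8 (blk 57, set 1) → MISS  vc=[]
8: 0x166 (blk 44, set 4) → MISS  vc=[]
9: 0xf7 (blk 30, set 6) → MISS  vc=[22]
10: 0x60 (blk 12, set 4) → MISS  vc=[22, 44]
11: 0x160 (blk 44, set 4) → VC-HIT  vc=[22, 12]
12: 0xbd (blk 23, set 7) → L1-HIT  vc=[22, 12]
13: 0x1ca (blk 57, set 1) → L1-HIT  vc=[22, 12]
14: 0xba (blk 23, set 7) → L1-HIT  vc=[22, 12]
15: 0xbb (blk 23, set 7) → L1-HIT  vc=[22, 12]
16: 0x62 (blk 12, set 4) → VC-HIT  vc=[22, 44]
17: 0xa3 (blk 20, set 4) → MISS  vc=[22, 44, 12]
18: 0x66 (blk 12, set 4) → VC-HIT  vc=[22, 44, 20]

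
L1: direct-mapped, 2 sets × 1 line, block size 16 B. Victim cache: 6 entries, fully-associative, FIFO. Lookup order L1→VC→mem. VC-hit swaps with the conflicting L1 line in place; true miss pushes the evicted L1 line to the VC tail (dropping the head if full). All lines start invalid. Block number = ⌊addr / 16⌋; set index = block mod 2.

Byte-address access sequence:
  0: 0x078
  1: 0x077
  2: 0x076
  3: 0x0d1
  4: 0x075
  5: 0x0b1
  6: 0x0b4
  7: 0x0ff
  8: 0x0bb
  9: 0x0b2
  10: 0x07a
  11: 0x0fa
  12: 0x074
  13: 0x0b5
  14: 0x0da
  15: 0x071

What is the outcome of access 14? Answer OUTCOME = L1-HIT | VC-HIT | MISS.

#0 0x78→b7/s1 MISS; vc=[]
#1 0x77→b7/s1 L1-HIT; vc=[]
#2 0x76→b7/s1 L1-HIT; vc=[]
#3 0xd1→b13/s1 MISS; vc=[7]
#4 0x75→b7/s1 VC-HIT; vc=[13]
#5 0xb1→b11/s1 MISS; vc=[13,7]
#6 0xb4→b11/s1 L1-HIT; vc=[13,7]
#7 0xff→b15/s1 MISS; vc=[13,7,11]
#8 0xbb→b11/s1 VC-HIT; vc=[13,7,15]
#9 0xb2→b11/s1 L1-HIT; vc=[13,7,15]
#10 0x7a→b7/s1 VC-HIT; vc=[13,11,15]
#11 0xfa→b15/s1 VC-HIT; vc=[13,11,7]
#12 0x74→b7/s1 VC-HIT; vc=[13,11,15]
#13 0xb5→b11/s1 VC-HIT; vc=[13,7,15]
#14 0xda→b13/s1 VC-HIT; vc=[11,7,15]
#15 0x71→b7/s1 VC-HIT; vc=[11,13,15]

OUTCOME = VC-HIT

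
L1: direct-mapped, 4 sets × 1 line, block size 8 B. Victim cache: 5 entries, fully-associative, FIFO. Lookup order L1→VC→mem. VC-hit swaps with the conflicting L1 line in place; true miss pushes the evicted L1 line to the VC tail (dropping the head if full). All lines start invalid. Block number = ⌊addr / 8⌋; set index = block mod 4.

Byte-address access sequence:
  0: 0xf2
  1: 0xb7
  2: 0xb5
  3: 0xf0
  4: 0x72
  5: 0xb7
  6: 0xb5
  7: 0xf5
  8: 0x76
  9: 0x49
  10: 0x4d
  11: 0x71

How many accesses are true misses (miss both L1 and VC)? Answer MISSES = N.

0: 0xf2 (blk 30, set 2) → MISS  vc=[]
1: 0xb7 (blk 22, set 2) → MISS  vc=[30]
2: 0xb5 (blk 22, set 2) → L1-HIT  vc=[30]
3: 0xf0 (blk 30, set 2) → VC-HIT  vc=[22]
4: 0x72 (blk 14, set 2) → MISS  vc=[22, 30]
5: 0xb7 (blk 22, set 2) → VC-HIT  vc=[14, 30]
6: 0xb5 (blk 22, set 2) → L1-HIT  vc=[14, 30]
7: 0xf5 (blk 30, set 2) → VC-HIT  vc=[14, 22]
8: 0x76 (blk 14, set 2) → VC-HIT  vc=[30, 22]
9: 0x49 (blk 9, set 1) → MISS  vc=[30, 22]
10: 0x4d (blk 9, set 1) → L1-HIT  vc=[30, 22]
11: 0x71 (blk 14, set 2) → L1-HIT  vc=[30, 22]

MISSES = 4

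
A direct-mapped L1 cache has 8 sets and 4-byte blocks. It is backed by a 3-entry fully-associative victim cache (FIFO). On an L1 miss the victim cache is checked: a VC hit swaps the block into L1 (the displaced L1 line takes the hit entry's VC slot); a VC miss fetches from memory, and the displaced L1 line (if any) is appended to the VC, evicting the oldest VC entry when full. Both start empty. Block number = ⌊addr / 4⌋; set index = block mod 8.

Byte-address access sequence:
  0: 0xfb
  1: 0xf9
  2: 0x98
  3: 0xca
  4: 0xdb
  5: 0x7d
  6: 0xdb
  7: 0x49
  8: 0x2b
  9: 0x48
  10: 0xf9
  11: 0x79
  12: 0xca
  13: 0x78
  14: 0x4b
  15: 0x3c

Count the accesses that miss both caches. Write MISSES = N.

  [0] addr=0xfb blk=62 s=6: MISS | VC []
  [1] addr=0xf9 blk=62 s=6: L1-HIT | VC []
  [2] addr=0x98 blk=38 s=6: MISS | VC [62]
  [3] addr=0xca blk=50 s=2: MISS | VC [62]
  [4] addr=0xdb blk=54 s=6: MISS | VC [62, 38]
  [5] addr=0x7d blk=31 s=7: MISS | VC [62, 38]
  [6] addr=0xdb blk=54 s=6: L1-HIT | VC [62, 38]
  [7] addr=0x49 blk=18 s=2: MISS | VC [62, 38, 50]
  [8] addr=0x2b blk=10 s=2: MISS | VC [38, 50, 18]
  [9] addr=0x48 blk=18 s=2: VC-HIT | VC [38, 50, 10]
  [10] addr=0xf9 blk=62 s=6: MISS | VC [50, 10, 54]
  [11] addr=0x79 blk=30 s=6: MISS | VC [10, 54, 62]
  [12] addr=0xca blk=50 s=2: MISS | VC [54, 62, 18]
  [13] addr=0x78 blk=30 s=6: L1-HIT | VC [54, 62, 18]
  [14] addr=0x4b blk=18 s=2: VC-HIT | VC [54, 62, 50]
  [15] addr=0x3c blk=15 s=7: MISS | VC [62, 50, 31]

MISSES = 11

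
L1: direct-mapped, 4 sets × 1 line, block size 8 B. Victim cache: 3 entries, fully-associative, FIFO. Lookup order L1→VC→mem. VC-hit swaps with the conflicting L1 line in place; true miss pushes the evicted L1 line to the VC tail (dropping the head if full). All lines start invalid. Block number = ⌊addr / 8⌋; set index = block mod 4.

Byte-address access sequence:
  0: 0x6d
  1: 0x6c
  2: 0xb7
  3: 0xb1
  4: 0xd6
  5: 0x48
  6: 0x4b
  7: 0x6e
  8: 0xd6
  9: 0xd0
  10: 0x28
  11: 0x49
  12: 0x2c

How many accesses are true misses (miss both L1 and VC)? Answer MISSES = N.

MISSES = 5

0: 0x6d (blk 13, set 1) → MISS  vc=[]
1: 0x6c (blk 13, set 1) → L1-HIT  vc=[]
2: 0xb7 (blk 22, set 2) → MISS  vc=[]
3: 0xb1 (blk 22, set 2) → L1-HIT  vc=[]
4: 0xd6 (blk 26, set 2) → MISS  vc=[22]
5: 0x48 (blk 9, set 1) → MISS  vc=[22, 13]
6: 0x4b (blk 9, set 1) → L1-HIT  vc=[22, 13]
7: 0x6e (blk 13, set 1) → VC-HIT  vc=[22, 9]
8: 0xd6 (blk 26, set 2) → L1-HIT  vc=[22, 9]
9: 0xd0 (blk 26, set 2) → L1-HIT  vc=[22, 9]
10: 0x28 (blk 5, set 1) → MISS  vc=[22, 9, 13]
11: 0x49 (blk 9, set 1) → VC-HIT  vc=[22, 5, 13]
12: 0x2c (blk 5, set 1) → VC-HIT  vc=[22, 9, 13]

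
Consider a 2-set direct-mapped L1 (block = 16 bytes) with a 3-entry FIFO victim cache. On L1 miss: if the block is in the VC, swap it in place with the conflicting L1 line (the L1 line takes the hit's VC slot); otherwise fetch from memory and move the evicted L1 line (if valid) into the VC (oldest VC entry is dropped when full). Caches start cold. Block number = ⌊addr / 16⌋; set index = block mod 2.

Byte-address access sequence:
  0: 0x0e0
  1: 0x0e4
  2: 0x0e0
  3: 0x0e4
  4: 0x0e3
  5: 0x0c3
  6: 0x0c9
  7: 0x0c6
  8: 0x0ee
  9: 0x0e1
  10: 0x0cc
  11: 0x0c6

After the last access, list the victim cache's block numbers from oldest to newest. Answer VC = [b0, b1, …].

0: 0xe0 (blk 14, set 0) → MISS  vc=[]
1: 0xe4 (blk 14, set 0) → L1-HIT  vc=[]
2: 0xe0 (blk 14, set 0) → L1-HIT  vc=[]
3: 0xe4 (blk 14, set 0) → L1-HIT  vc=[]
4: 0xe3 (blk 14, set 0) → L1-HIT  vc=[]
5: 0xc3 (blk 12, set 0) → MISS  vc=[14]
6: 0xc9 (blk 12, set 0) → L1-HIT  vc=[14]
7: 0xc6 (blk 12, set 0) → L1-HIT  vc=[14]
8: 0xee (blk 14, set 0) → VC-HIT  vc=[12]
9: 0xe1 (blk 14, set 0) → L1-HIT  vc=[12]
10: 0xcc (blk 12, set 0) → VC-HIT  vc=[14]
11: 0xc6 (blk 12, set 0) → L1-HIT  vc=[14]

VC = [14]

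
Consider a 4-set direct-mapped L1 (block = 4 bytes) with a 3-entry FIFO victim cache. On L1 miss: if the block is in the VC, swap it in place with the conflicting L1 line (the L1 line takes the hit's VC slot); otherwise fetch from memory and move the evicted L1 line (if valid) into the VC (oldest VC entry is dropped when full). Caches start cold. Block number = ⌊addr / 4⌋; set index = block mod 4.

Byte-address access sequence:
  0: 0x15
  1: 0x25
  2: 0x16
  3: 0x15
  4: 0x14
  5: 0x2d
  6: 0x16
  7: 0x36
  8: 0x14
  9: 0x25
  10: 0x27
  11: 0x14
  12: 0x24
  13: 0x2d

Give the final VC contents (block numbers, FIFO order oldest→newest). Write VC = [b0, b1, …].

VC = [5, 13]

#0 0x15→b5/s1 MISS; vc=[]
#1 0x25→b9/s1 MISS; vc=[5]
#2 0x16→b5/s1 VC-HIT; vc=[9]
#3 0x15→b5/s1 L1-HIT; vc=[9]
#4 0x14→b5/s1 L1-HIT; vc=[9]
#5 0x2d→b11/s3 MISS; vc=[9]
#6 0x16→b5/s1 L1-HIT; vc=[9]
#7 0x36→b13/s1 MISS; vc=[9,5]
#8 0x14→b5/s1 VC-HIT; vc=[9,13]
#9 0x25→b9/s1 VC-HIT; vc=[5,13]
#10 0x27→b9/s1 L1-HIT; vc=[5,13]
#11 0x14→b5/s1 VC-HIT; vc=[9,13]
#12 0x24→b9/s1 VC-HIT; vc=[5,13]
#13 0x2d→b11/s3 L1-HIT; vc=[5,13]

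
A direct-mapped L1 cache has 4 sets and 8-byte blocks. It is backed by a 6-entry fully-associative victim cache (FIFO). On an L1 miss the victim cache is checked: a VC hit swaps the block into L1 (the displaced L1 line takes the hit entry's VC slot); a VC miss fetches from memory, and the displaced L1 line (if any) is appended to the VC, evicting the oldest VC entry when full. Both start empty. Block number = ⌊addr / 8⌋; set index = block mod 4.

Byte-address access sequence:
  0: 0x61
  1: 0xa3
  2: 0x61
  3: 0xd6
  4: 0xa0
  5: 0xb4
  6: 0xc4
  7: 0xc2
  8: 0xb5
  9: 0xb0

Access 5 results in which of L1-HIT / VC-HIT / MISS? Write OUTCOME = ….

#0 0x61→b12/s0 MISS; vc=[]
#1 0xa3→b20/s0 MISS; vc=[12]
#2 0x61→b12/s0 VC-HIT; vc=[20]
#3 0xd6→b26/s2 MISS; vc=[20]
#4 0xa0→b20/s0 VC-HIT; vc=[12]
#5 0xb4→b22/s2 MISS; vc=[12,26]
#6 0xc4→b24/s0 MISS; vc=[12,26,20]
#7 0xc2→b24/s0 L1-HIT; vc=[12,26,20]
#8 0xb5→b22/s2 L1-HIT; vc=[12,26,20]
#9 0xb0→b22/s2 L1-HIT; vc=[12,26,20]

OUTCOME = MISS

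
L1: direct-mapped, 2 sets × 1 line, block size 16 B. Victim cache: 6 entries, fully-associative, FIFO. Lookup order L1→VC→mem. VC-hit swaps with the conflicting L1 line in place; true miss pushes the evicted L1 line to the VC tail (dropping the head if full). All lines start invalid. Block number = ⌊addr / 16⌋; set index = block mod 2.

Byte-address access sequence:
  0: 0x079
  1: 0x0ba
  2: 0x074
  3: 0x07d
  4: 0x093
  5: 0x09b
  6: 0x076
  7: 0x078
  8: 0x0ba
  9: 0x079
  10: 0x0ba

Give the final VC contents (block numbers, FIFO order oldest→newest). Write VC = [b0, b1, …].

0: 0x79 (blk 7, set 1) → MISS  vc=[]
1: 0xba (blk 11, set 1) → MISS  vc=[7]
2: 0x74 (blk 7, set 1) → VC-HIT  vc=[11]
3: 0x7d (blk 7, set 1) → L1-HIT  vc=[11]
4: 0x93 (blk 9, set 1) → MISS  vc=[11, 7]
5: 0x9b (blk 9, set 1) → L1-HIT  vc=[11, 7]
6: 0x76 (blk 7, set 1) → VC-HIT  vc=[11, 9]
7: 0x78 (blk 7, set 1) → L1-HIT  vc=[11, 9]
8: 0xba (blk 11, set 1) → VC-HIT  vc=[7, 9]
9: 0x79 (blk 7, set 1) → VC-HIT  vc=[11, 9]
10: 0xba (blk 11, set 1) → VC-HIT  vc=[7, 9]

VC = [7, 9]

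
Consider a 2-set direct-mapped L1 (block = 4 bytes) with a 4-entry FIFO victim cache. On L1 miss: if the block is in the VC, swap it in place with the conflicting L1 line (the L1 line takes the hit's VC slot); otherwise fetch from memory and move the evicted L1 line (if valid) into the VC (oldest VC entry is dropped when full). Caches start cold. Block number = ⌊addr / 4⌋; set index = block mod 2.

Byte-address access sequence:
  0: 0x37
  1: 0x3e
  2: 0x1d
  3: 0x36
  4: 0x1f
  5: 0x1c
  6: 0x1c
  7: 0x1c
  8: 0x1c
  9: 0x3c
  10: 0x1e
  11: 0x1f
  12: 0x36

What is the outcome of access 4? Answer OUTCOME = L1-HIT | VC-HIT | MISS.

OUTCOME = VC-HIT

  [0] addr=0x37 blk=13 s=1: MISS | VC []
  [1] addr=0x3e blk=15 s=1: MISS | VC [13]
  [2] addr=0x1d blk=7 s=1: MISS | VC [13, 15]
  [3] addr=0x36 blk=13 s=1: VC-HIT | VC [7, 15]
  [4] addr=0x1f blk=7 s=1: VC-HIT | VC [13, 15]
  [5] addr=0x1c blk=7 s=1: L1-HIT | VC [13, 15]
  [6] addr=0x1c blk=7 s=1: L1-HIT | VC [13, 15]
  [7] addr=0x1c blk=7 s=1: L1-HIT | VC [13, 15]
  [8] addr=0x1c blk=7 s=1: L1-HIT | VC [13, 15]
  [9] addr=0x3c blk=15 s=1: VC-HIT | VC [13, 7]
  [10] addr=0x1e blk=7 s=1: VC-HIT | VC [13, 15]
  [11] addr=0x1f blk=7 s=1: L1-HIT | VC [13, 15]
  [12] addr=0x36 blk=13 s=1: VC-HIT | VC [7, 15]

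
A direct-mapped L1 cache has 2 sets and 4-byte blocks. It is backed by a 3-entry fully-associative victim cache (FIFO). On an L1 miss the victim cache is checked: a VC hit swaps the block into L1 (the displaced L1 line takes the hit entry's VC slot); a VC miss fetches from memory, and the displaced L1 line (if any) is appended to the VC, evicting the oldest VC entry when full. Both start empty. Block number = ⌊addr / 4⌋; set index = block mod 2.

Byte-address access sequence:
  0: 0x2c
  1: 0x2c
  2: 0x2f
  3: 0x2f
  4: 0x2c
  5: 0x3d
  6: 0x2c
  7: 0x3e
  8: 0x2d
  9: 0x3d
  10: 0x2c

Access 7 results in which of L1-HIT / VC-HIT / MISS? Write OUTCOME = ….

  [0] addr=0x2c blk=11 s=1: MISS | VC []
  [1] addr=0x2c blk=11 s=1: L1-HIT | VC []
  [2] addr=0x2f blk=11 s=1: L1-HIT | VC []
  [3] addr=0x2f blk=11 s=1: L1-HIT | VC []
  [4] addr=0x2c blk=11 s=1: L1-HIT | VC []
  [5] addr=0x3d blk=15 s=1: MISS | VC [11]
  [6] addr=0x2c blk=11 s=1: VC-HIT | VC [15]
  [7] addr=0x3e blk=15 s=1: VC-HIT | VC [11]
  [8] addr=0x2d blk=11 s=1: VC-HIT | VC [15]
  [9] addr=0x3d blk=15 s=1: VC-HIT | VC [11]
  [10] addr=0x2c blk=11 s=1: VC-HIT | VC [15]

OUTCOME = VC-HIT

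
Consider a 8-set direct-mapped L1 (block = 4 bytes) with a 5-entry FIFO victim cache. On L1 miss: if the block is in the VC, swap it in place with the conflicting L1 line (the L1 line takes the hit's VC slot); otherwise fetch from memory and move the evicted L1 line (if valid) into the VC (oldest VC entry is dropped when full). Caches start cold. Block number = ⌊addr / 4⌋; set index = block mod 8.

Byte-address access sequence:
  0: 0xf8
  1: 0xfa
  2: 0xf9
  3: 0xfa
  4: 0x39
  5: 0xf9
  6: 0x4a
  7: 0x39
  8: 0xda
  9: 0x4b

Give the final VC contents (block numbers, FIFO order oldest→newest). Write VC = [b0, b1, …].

VC = [62, 14]

  [0] addr=0xf8 blk=62 s=6: MISS | VC []
  [1] addr=0xfa blk=62 s=6: L1-HIT | VC []
  [2] addr=0xf9 blk=62 s=6: L1-HIT | VC []
  [3] addr=0xfa blk=62 s=6: L1-HIT | VC []
  [4] addr=0x39 blk=14 s=6: MISS | VC [62]
  [5] addr=0xf9 blk=62 s=6: VC-HIT | VC [14]
  [6] addr=0x4a blk=18 s=2: MISS | VC [14]
  [7] addr=0x39 blk=14 s=6: VC-HIT | VC [62]
  [8] addr=0xda blk=54 s=6: MISS | VC [62, 14]
  [9] addr=0x4b blk=18 s=2: L1-HIT | VC [62, 14]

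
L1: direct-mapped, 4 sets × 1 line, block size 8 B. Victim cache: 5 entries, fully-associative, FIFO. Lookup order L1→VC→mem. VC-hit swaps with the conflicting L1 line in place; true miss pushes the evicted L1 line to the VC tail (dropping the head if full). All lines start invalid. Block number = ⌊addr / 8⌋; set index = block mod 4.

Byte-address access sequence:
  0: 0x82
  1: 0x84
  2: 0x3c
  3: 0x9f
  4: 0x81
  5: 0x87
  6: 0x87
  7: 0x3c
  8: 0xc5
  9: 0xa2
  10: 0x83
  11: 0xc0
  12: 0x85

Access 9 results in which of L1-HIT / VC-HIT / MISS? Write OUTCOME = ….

OUTCOME = MISS

0: 0x82 (blk 16, set 0) → MISS  vc=[]
1: 0x84 (blk 16, set 0) → L1-HIT  vc=[]
2: 0x3c (blk 7, set 3) → MISS  vc=[]
3: 0x9f (blk 19, set 3) → MISS  vc=[7]
4: 0x81 (blk 16, set 0) → L1-HIT  vc=[7]
5: 0x87 (blk 16, set 0) → L1-HIT  vc=[7]
6: 0x87 (blk 16, set 0) → L1-HIT  vc=[7]
7: 0x3c (blk 7, set 3) → VC-HIT  vc=[19]
8: 0xc5 (blk 24, set 0) → MISS  vc=[19, 16]
9: 0xa2 (blk 20, set 0) → MISS  vc=[19, 16, 24]
10: 0x83 (blk 16, set 0) → VC-HIT  vc=[19, 20, 24]
11: 0xc0 (blk 24, set 0) → VC-HIT  vc=[19, 20, 16]
12: 0x85 (blk 16, set 0) → VC-HIT  vc=[19, 20, 24]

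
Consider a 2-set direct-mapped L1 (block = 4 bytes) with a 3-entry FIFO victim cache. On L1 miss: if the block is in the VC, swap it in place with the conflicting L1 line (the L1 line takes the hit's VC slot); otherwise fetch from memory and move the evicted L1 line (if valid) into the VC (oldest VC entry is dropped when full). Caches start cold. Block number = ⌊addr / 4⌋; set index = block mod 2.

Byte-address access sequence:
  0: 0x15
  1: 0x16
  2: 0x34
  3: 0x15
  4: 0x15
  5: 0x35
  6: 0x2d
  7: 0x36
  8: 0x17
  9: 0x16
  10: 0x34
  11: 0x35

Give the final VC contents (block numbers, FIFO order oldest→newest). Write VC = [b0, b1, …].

#0 0x15→b5/s1 MISS; vc=[]
#1 0x16→b5/s1 L1-HIT; vc=[]
#2 0x34→b13/s1 MISS; vc=[5]
#3 0x15→b5/s1 VC-HIT; vc=[13]
#4 0x15→b5/s1 L1-HIT; vc=[13]
#5 0x35→b13/s1 VC-HIT; vc=[5]
#6 0x2d→b11/s1 MISS; vc=[5,13]
#7 0x36→b13/s1 VC-HIT; vc=[5,11]
#8 0x17→b5/s1 VC-HIT; vc=[13,11]
#9 0x16→b5/s1 L1-HIT; vc=[13,11]
#10 0x34→b13/s1 VC-HIT; vc=[5,11]
#11 0x35→b13/s1 L1-HIT; vc=[5,11]

VC = [5, 11]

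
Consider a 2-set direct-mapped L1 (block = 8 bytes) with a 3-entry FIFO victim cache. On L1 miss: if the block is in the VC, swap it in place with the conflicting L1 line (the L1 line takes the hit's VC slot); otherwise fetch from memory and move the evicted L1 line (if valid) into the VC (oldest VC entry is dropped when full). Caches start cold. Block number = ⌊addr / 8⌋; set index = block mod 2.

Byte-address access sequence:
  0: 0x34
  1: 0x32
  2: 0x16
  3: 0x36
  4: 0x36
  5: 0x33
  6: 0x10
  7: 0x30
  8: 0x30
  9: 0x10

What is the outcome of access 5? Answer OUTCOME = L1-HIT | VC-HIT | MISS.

#0 0x34→b6/s0 MISS; vc=[]
#1 0x32→b6/s0 L1-HIT; vc=[]
#2 0x16→b2/s0 MISS; vc=[6]
#3 0x36→b6/s0 VC-HIT; vc=[2]
#4 0x36→b6/s0 L1-HIT; vc=[2]
#5 0x33→b6/s0 L1-HIT; vc=[2]
#6 0x10→b2/s0 VC-HIT; vc=[6]
#7 0x30→b6/s0 VC-HIT; vc=[2]
#8 0x30→b6/s0 L1-HIT; vc=[2]
#9 0x10→b2/s0 VC-HIT; vc=[6]

OUTCOME = L1-HIT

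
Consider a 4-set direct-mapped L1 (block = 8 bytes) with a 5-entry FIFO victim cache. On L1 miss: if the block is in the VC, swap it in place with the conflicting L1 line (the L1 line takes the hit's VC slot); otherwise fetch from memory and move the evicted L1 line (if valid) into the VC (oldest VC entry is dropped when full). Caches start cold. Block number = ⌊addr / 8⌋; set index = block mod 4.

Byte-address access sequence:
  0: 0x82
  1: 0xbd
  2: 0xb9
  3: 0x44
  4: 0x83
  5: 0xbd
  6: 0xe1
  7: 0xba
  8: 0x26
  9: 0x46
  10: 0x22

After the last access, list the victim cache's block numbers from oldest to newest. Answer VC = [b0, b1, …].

#0 0x82→b16/s0 MISS; vc=[]
#1 0xbd→b23/s3 MISS; vc=[]
#2 0xb9→b23/s3 L1-HIT; vc=[]
#3 0x44→b8/s0 MISS; vc=[16]
#4 0x83→b16/s0 VC-HIT; vc=[8]
#5 0xbd→b23/s3 L1-HIT; vc=[8]
#6 0xe1→b28/s0 MISS; vc=[8,16]
#7 0xba→b23/s3 L1-HIT; vc=[8,16]
#8 0x26→b4/s0 MISS; vc=[8,16,28]
#9 0x46→b8/s0 VC-HIT; vc=[4,16,28]
#10 0x22→b4/s0 VC-HIT; vc=[8,16,28]

VC = [8, 16, 28]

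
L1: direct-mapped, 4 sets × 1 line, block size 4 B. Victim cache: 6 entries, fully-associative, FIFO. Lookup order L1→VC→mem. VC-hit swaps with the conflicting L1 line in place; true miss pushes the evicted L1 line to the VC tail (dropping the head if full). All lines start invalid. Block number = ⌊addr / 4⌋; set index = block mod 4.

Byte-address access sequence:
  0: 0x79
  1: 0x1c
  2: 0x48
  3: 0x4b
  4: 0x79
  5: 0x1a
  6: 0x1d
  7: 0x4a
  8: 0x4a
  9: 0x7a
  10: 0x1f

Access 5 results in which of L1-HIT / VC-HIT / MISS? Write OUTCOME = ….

OUTCOME = MISS

  [0] addr=0x79 blk=30 s=2: MISS | VC []
  [1] addr=0x1c blk=7 s=3: MISS | VC []
  [2] addr=0x48 blk=18 s=2: MISS | VC [30]
  [3] addr=0x4b blk=18 s=2: L1-HIT | VC [30]
  [4] addr=0x79 blk=30 s=2: VC-HIT | VC [18]
  [5] addr=0x1a blk=6 s=2: MISS | VC [18, 30]
  [6] addr=0x1d blk=7 s=3: L1-HIT | VC [18, 30]
  [7] addr=0x4a blk=18 s=2: VC-HIT | VC [6, 30]
  [8] addr=0x4a blk=18 s=2: L1-HIT | VC [6, 30]
  [9] addr=0x7a blk=30 s=2: VC-HIT | VC [6, 18]
  [10] addr=0x1f blk=7 s=3: L1-HIT | VC [6, 18]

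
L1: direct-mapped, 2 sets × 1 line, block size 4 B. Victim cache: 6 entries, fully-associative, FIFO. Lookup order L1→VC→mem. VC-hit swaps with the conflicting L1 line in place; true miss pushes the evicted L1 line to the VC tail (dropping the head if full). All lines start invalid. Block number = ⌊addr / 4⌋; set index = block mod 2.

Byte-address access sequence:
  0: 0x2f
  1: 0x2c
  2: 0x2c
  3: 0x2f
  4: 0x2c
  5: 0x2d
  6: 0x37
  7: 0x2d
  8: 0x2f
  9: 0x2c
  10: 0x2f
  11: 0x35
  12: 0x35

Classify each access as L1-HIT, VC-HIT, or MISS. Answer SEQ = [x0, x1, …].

#0 0x2f→b11/s1 MISS; vc=[]
#1 0x2c→b11/s1 L1-HIT; vc=[]
#2 0x2c→b11/s1 L1-HIT; vc=[]
#3 0x2f→b11/s1 L1-HIT; vc=[]
#4 0x2c→b11/s1 L1-HIT; vc=[]
#5 0x2d→b11/s1 L1-HIT; vc=[]
#6 0x37→b13/s1 MISS; vc=[11]
#7 0x2d→b11/s1 VC-HIT; vc=[13]
#8 0x2f→b11/s1 L1-HIT; vc=[13]
#9 0x2c→b11/s1 L1-HIT; vc=[13]
#10 0x2f→b11/s1 L1-HIT; vc=[13]
#11 0x35→b13/s1 VC-HIT; vc=[11]
#12 0x35→b13/s1 L1-HIT; vc=[11]

SEQ = [MISS, L1-HIT, L1-HIT, L1-HIT, L1-HIT, L1-HIT, MISS, VC-HIT, L1-HIT, L1-HIT, L1-HIT, VC-HIT, L1-HIT]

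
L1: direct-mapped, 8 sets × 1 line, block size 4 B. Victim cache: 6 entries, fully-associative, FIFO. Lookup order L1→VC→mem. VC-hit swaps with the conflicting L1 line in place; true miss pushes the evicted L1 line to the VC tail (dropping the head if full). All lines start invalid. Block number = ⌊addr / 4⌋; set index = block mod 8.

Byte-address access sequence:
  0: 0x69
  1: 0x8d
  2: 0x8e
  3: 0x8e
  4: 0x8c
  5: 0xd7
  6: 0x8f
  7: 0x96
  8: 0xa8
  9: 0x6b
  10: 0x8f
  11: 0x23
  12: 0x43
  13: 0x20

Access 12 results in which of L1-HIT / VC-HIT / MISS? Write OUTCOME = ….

  [0] addr=0x69 blk=26 s=2: MISS | VC []
  [1] addr=0x8d blk=35 s=3: MISS | VC []
  [2] addr=0x8e blk=35 s=3: L1-HIT | VC []
  [3] addr=0x8e blk=35 s=3: L1-HIT | VC []
  [4] addr=0x8c blk=35 s=3: L1-HIT | VC []
  [5] addr=0xd7 blk=53 s=5: MISS | VC []
  [6] addr=0x8f blk=35 s=3: L1-HIT | VC []
  [7] addr=0x96 blk=37 s=5: MISS | VC [53]
  [8] addr=0xa8 blk=42 s=2: MISS | VC [53, 26]
  [9] addr=0x6b blk=26 s=2: VC-HIT | VC [53, 42]
  [10] addr=0x8f blk=35 s=3: L1-HIT | VC [53, 42]
  [11] addr=0x23 blk=8 s=0: MISS | VC [53, 42]
  [12] addr=0x43 blk=16 s=0: MISS | VC [53, 42, 8]
  [13] addr=0x20 blk=8 s=0: VC-HIT | VC [53, 42, 16]

OUTCOME = MISS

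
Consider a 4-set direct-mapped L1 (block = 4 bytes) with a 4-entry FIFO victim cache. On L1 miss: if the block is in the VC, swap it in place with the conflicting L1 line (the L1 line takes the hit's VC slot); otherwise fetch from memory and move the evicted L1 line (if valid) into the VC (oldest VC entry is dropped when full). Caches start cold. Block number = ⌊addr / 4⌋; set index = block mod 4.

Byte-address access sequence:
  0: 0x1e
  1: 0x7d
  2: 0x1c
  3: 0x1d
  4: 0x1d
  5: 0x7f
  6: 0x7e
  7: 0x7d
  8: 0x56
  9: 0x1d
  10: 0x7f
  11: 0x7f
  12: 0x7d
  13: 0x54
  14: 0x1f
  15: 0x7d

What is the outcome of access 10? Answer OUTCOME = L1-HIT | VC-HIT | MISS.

OUTCOME = VC-HIT

#0 0x1e→b7/s3 MISS; vc=[]
#1 0x7d→b31/s3 MISS; vc=[7]
#2 0x1c→b7/s3 VC-HIT; vc=[31]
#3 0x1d→b7/s3 L1-HIT; vc=[31]
#4 0x1d→b7/s3 L1-HIT; vc=[31]
#5 0x7f→b31/s3 VC-HIT; vc=[7]
#6 0x7e→b31/s3 L1-HIT; vc=[7]
#7 0x7d→b31/s3 L1-HIT; vc=[7]
#8 0x56→b21/s1 MISS; vc=[7]
#9 0x1d→b7/s3 VC-HIT; vc=[31]
#10 0x7f→b31/s3 VC-HIT; vc=[7]
#11 0x7f→b31/s3 L1-HIT; vc=[7]
#12 0x7d→b31/s3 L1-HIT; vc=[7]
#13 0x54→b21/s1 L1-HIT; vc=[7]
#14 0x1f→b7/s3 VC-HIT; vc=[31]
#15 0x7d→b31/s3 VC-HIT; vc=[7]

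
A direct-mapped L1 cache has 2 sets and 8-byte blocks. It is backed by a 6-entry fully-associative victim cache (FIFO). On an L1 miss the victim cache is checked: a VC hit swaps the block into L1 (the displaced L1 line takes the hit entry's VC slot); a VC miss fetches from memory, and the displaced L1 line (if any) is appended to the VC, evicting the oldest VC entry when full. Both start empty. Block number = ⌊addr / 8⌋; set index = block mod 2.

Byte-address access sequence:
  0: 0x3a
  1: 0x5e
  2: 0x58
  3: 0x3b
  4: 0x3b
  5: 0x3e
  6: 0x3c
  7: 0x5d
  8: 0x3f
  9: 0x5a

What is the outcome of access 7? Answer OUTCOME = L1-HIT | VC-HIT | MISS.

0: 0x3a (blk 7, set 1) → MISS  vc=[]
1: 0x5e (blk 11, set 1) → MISS  vc=[7]
2: 0x58 (blk 11, set 1) → L1-HIT  vc=[7]
3: 0x3b (blk 7, set 1) → VC-HIT  vc=[11]
4: 0x3b (blk 7, set 1) → L1-HIT  vc=[11]
5: 0x3e (blk 7, set 1) → L1-HIT  vc=[11]
6: 0x3c (blk 7, set 1) → L1-HIT  vc=[11]
7: 0x5d (blk 11, set 1) → VC-HIT  vc=[7]
8: 0x3f (blk 7, set 1) → VC-HIT  vc=[11]
9: 0x5a (blk 11, set 1) → VC-HIT  vc=[7]

OUTCOME = VC-HIT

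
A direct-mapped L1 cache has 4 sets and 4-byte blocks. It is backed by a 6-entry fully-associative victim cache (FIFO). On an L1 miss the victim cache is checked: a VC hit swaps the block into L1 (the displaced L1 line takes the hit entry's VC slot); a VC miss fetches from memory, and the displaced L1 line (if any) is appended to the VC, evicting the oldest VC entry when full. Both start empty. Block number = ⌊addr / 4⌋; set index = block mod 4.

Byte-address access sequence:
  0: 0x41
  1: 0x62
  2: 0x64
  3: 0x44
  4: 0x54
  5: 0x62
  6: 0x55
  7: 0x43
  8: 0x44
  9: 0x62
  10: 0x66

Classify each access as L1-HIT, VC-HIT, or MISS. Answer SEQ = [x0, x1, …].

SEQ = [MISS, MISS, MISS, MISS, MISS, L1-HIT, L1-HIT, VC-HIT, VC-HIT, VC-HIT, VC-HIT]

0: 0x41 (blk 16, set 0) → MISS  vc=[]
1: 0x62 (blk 24, set 0) → MISS  vc=[16]
2: 0x64 (blk 25, set 1) → MISS  vc=[16]
3: 0x44 (blk 17, set 1) → MISS  vc=[16, 25]
4: 0x54 (blk 21, set 1) → MISS  vc=[16, 25, 17]
5: 0x62 (blk 24, set 0) → L1-HIT  vc=[16, 25, 17]
6: 0x55 (blk 21, set 1) → L1-HIT  vc=[16, 25, 17]
7: 0x43 (blk 16, set 0) → VC-HIT  vc=[24, 25, 17]
8: 0x44 (blk 17, set 1) → VC-HIT  vc=[24, 25, 21]
9: 0x62 (blk 24, set 0) → VC-HIT  vc=[16, 25, 21]
10: 0x66 (blk 25, set 1) → VC-HIT  vc=[16, 17, 21]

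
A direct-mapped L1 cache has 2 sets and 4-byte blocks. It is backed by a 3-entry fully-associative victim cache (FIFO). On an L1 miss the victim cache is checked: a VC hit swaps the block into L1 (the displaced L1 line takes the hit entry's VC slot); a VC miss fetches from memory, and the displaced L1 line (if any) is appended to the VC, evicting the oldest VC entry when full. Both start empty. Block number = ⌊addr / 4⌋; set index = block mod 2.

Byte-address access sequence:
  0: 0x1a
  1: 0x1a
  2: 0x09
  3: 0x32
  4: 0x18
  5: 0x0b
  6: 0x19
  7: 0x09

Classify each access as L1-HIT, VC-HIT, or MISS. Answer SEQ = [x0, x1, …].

SEQ = [MISS, L1-HIT, MISS, MISS, VC-HIT, VC-HIT, VC-HIT, VC-HIT]

0: 0x1a (blk 6, set 0) → MISS  vc=[]
1: 0x1a (blk 6, set 0) → L1-HIT  vc=[]
2: 0x9 (blk 2, set 0) → MISS  vc=[6]
3: 0x32 (blk 12, set 0) → MISS  vc=[6, 2]
4: 0x18 (blk 6, set 0) → VC-HIT  vc=[12, 2]
5: 0xb (blk 2, set 0) → VC-HIT  vc=[12, 6]
6: 0x19 (blk 6, set 0) → VC-HIT  vc=[12, 2]
7: 0x9 (blk 2, set 0) → VC-HIT  vc=[12, 6]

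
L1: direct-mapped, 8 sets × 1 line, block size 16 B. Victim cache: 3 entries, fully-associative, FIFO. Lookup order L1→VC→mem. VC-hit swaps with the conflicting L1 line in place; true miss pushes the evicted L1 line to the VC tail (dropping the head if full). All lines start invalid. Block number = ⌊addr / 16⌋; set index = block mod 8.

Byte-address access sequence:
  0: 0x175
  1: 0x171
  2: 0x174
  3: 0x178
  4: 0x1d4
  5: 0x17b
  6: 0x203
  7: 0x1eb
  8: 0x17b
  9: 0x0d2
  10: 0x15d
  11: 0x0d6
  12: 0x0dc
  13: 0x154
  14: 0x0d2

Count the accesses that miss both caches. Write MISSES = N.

  [0] addr=0x175 blk=23 s=7: MISS | VC []
  [1] addr=0x171 blk=23 s=7: L1-HIT | VC []
  [2] addr=0x174 blk=23 s=7: L1-HIT | VC []
  [3] addr=0x178 blk=23 s=7: L1-HIT | VC []
  [4] addr=0x1d4 blk=29 s=5: MISS | VC []
  [5] addr=0x17b blk=23 s=7: L1-HIT | VC []
  [6] addr=0x203 blk=32 s=0: MISS | VC []
  [7] addr=0x1eb blk=30 s=6: MISS | VC []
  [8] addr=0x17b blk=23 s=7: L1-HIT | VC []
  [9] addr=0xd2 blk=13 s=5: MISS | VC [29]
  [10] addr=0x15d blk=21 s=5: MISS | VC [29, 13]
  [11] addr=0xd6 blk=13 s=5: VC-HIT | VC [29, 21]
  [12] addr=0xdc blk=13 s=5: L1-HIT | VC [29, 21]
  [13] addr=0x154 blk=21 s=5: VC-HIT | VC [29, 13]
  [14] addr=0xd2 blk=13 s=5: VC-HIT | VC [29, 21]

MISSES = 6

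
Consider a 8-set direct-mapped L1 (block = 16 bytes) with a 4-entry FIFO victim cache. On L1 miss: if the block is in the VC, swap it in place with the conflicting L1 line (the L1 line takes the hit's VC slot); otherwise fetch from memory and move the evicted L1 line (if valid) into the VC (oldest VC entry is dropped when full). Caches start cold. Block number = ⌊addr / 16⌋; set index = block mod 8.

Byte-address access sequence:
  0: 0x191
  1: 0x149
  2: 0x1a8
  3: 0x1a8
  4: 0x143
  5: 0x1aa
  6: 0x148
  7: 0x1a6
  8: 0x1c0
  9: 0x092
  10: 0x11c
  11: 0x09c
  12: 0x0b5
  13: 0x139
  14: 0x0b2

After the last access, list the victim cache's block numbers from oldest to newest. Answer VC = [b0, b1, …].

#0 0x191→b25/s1 MISS; vc=[]
#1 0x149→b20/s4 MISS; vc=[]
#2 0x1a8→b26/s2 MISS; vc=[]
#3 0x1a8→b26/s2 L1-HIT; vc=[]
#4 0x143→b20/s4 L1-HIT; vc=[]
#5 0x1aa→b26/s2 L1-HIT; vc=[]
#6 0x148→b20/s4 L1-HIT; vc=[]
#7 0x1a6→b26/s2 L1-HIT; vc=[]
#8 0x1c0→b28/s4 MISS; vc=[20]
#9 0x92→b9/s1 MISS; vc=[20,25]
#10 0x11c→b17/s1 MISS; vc=[20,25,9]
#11 0x9c→b9/s1 VC-HIT; vc=[20,25,17]
#12 0xb5→b11/s3 MISS; vc=[20,25,17]
#13 0x139→b19/s3 MISS; vc=[20,25,17,11]
#14 0xb2→b11/s3 VC-HIT; vc=[20,25,17,19]

VC = [20, 25, 17, 19]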